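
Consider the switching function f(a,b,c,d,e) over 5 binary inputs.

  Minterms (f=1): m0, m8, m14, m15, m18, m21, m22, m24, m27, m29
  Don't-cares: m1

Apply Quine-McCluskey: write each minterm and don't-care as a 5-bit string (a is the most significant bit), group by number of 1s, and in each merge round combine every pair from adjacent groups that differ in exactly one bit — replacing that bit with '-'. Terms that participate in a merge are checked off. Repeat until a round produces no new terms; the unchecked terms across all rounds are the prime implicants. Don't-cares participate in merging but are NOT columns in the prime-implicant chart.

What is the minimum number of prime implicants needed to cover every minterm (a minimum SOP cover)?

[col 0] 00000*, 00001*, 01000*, 01110*, 01111*, 10010*, 10101*, 10110*, 11000*, 11011, 11101*
[col 1] -1000, 0-000, 0000-, 0111-, 1-101, 10-10
Prime implicants: -1000, 0-000, 0000-, 0111-, 1-101, 10-10, 11011
PI chart (minterm → PIs covering it):
  0 | 0-000,0000-
  8 | -1000,0-000
  14 | 0111-  (sole → essential)
  15 | 0111-  (sole → essential)
  18 | 10-10  (sole → essential)
  21 | 1-101  (sole → essential)
  22 | 10-10  (sole → essential)
  24 | -1000  (sole → essential)
  27 | 11011  (sole → essential)
  29 | 1-101  (sole → essential)
Essential prime implicants: -1000, 0111-, 1-101, 10-10, 11011
Petrick residual → 0-000
Minimum SOP uses 6 PIs: bc'd'e' + a'c'd'e' + a'bcd + acd'e + ab'de' + abc'de

6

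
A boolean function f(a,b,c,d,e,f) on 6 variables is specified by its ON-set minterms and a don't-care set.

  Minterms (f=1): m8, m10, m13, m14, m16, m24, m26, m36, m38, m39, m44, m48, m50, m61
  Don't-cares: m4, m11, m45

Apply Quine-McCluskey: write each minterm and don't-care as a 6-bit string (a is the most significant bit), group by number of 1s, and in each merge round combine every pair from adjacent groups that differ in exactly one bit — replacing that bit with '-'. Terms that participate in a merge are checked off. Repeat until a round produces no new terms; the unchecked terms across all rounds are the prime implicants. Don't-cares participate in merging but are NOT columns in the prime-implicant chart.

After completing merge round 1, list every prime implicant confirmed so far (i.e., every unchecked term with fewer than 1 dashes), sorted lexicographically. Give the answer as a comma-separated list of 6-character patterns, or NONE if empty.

NONE

Round 0: 000100✓ 001000✓ 001010✓ 001011✓ 001101✓ 001110✓ 010000✓ 011000✓ 011010✓ 100100✓ 100110✓ 100111✓ 101100✓ 101101✓ 110000✓ 110010✓ 111101✓
Round 1: -00100 -01101 -10000 0-1000✓ 0-1010✓ 001-10 0010-0✓ 00101- 01-000 0110-0✓ 1-1101 10-100 1001-0 10011- 10110- 1100-0
Round 2: 0-10-0
PIs = {-00100, -01101, -10000, 0-10-0, 001-10, 00101-, 01-000, 1-1101, 10-100, 1001-0, 10011-, 10110-, 1100-0}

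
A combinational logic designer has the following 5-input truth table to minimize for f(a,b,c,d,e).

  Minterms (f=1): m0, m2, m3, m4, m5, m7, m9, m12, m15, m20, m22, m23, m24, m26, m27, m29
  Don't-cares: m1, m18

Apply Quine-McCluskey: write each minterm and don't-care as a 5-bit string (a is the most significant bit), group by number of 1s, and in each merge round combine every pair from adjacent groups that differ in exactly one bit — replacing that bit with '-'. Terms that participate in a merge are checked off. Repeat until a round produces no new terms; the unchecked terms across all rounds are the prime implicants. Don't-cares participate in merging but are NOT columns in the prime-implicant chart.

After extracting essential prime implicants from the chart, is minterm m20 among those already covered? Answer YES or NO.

NO

[col 0] 00000*, 00001*, 00010*, 00011*, 00100*, 00101*, 00111*, 01001*, 01100*, 01111*, 10010*, 10100*, 10110*, 10111*, 11000*, 11010*, 11011*, 11101
[col 1] -0010, -0100, -0111, 0-001, 0-100, 0-111, 00-00*, 00-01*, 00-11*, 000-0*, 000-1*, 0000-*, 0001-*, 001-1*, 0010-*, 1-010, 10-10, 101-0, 1011-, 110-0, 1101-
[col 2] 00--1, 00-0-, 000--
Prime implicants: -0010, -0100, -0111, 0-001, 0-100, 0-111, 00--1, 00-0-, 000--, 1-010, 10-10, 101-0, 1011-, 110-0, 1101-, 11101
PI chart (minterm → PIs covering it):
  0 | 00-0-,000--
  2 | -0010,000--
  3 | 00--1,000--
  4 | -0100,0-100,00-0-
  5 | 00--1,00-0-
  7 | -0111,0-111,00--1
  9 | 0-001  (sole → essential)
  12 | 0-100  (sole → essential)
  15 | 0-111  (sole → essential)
  20 | -0100,101-0
  22 | 10-10,101-0,1011-
  23 | -0111,1011-
  24 | 110-0  (sole → essential)
  26 | 1-010,110-0,1101-
  27 | 1101-  (sole → essential)
  29 | 11101  (sole → essential)
Essential prime implicants: 0-001, 0-100, 0-111, 110-0, 1101-, 11101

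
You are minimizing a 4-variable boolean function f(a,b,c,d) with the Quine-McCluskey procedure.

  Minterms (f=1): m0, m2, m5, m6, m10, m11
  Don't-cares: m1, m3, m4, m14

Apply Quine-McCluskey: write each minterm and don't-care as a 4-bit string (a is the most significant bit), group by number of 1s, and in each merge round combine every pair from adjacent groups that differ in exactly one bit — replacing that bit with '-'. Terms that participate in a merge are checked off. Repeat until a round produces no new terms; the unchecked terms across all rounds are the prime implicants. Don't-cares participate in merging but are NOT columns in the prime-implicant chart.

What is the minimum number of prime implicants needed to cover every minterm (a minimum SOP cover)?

size-2^0 implicants → 0000(✓)  0001(✓)  0010(✓)  0011(✓)  0100(✓)  0101(✓)  0110(✓)  1010(✓)  1011(✓)  1110(✓)
size-2^1 implicants → -010(✓)  -011(✓)  -110(✓)  0-00(✓)  0-01(✓)  0-10(✓)  00-0(✓)  00-1(✓)  000-(✓)  001-(✓)  01-0(✓)  010-(✓)  1-10(✓)  101-(✓)
size-2^2 implicants → --10  -01-  0--0  0-0-  00--
Unchecked terms (primes): --10, -01-, 0--0, 0-0-, 00--
Minterm coverage:
  m0 ⊆ 0--0,0-0-,00--
  m2 ⊆ --10,-01-,0--0,00--
  m5 ⊆ 0-0- [E]
  m6 ⊆ --10,0--0
  m10 ⊆ --10,-01-
  m11 ⊆ -01- [E]
E = {-01-, 0-0-}
Petrick residual → --10
Cover = cd' + b'c + a'c'  |cover|=3

3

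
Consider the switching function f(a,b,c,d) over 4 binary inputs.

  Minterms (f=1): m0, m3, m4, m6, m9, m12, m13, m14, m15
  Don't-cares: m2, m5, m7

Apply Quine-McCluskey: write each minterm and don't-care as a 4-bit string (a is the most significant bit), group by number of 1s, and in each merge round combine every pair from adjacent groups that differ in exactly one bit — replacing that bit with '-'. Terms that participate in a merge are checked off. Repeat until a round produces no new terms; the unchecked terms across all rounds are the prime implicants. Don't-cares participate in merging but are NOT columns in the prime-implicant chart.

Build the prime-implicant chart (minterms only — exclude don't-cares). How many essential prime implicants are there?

size-2^0 implicants → 0000(✓)  0010(✓)  0011(✓)  0100(✓)  0101(✓)  0110(✓)  0111(✓)  1001(✓)  1100(✓)  1101(✓)  1110(✓)  1111(✓)
size-2^1 implicants → -100(✓)  -101(✓)  -110(✓)  -111(✓)  0-00(✓)  0-10(✓)  0-11(✓)  00-0(✓)  001-(✓)  01-0(✓)  01-1(✓)  010-(✓)  011-(✓)  1-01  11-0(✓)  11-1(✓)  110-(✓)  111-(✓)
size-2^2 implicants → -1-0(✓)  -1-1(✓)  -10-(✓)  -11-(✓)  0--0  0-1-  01--(✓)  11--(✓)
size-2^3 implicants → -1--
Unchecked terms (primes): -1--, 0--0, 0-1-, 1-01
Minterm coverage:
  m0 ⊆ 0--0 [E]
  m3 ⊆ 0-1- [E]
  m4 ⊆ -1--,0--0
  m6 ⊆ -1--,0--0,0-1-
  m9 ⊆ 1-01 [E]
  m12 ⊆ -1-- [E]
  m13 ⊆ -1--,1-01
  m14 ⊆ -1-- [E]
  m15 ⊆ -1-- [E]
E = {-1--, 0--0, 0-1-, 1-01}

4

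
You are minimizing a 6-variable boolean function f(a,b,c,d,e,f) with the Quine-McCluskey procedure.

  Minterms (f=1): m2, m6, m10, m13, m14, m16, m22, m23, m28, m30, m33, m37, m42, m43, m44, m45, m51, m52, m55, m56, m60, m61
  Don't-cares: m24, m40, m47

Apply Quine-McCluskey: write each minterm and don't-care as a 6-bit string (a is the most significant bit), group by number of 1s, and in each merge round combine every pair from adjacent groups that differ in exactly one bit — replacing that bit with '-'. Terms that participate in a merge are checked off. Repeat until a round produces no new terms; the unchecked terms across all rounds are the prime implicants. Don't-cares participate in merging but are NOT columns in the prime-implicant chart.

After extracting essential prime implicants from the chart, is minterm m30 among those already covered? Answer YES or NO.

size-2^0 implicants → 000010(✓)  000110(✓)  001010(✓)  001101(✓)  001110(✓)  010000(✓)  010110(✓)  010111(✓)  011000(✓)  011100(✓)  011110(✓)  100001(✓)  100101(✓)  101000(✓)  101010(✓)  101011(✓)  101100(✓)  101101(✓)  101111(✓)  110011(✓)  110100(✓)  110111(✓)  111000(✓)  111100(✓)  111101(✓)
size-2^1 implicants → -01010  -01101  -10111  -11000(✓)  -11100(✓)  0-0110(✓)  0-1110(✓)  00-010(✓)  00-110(✓)  000-10(✓)  001-10(✓)  01-000  01-110(✓)  01011-  011-00(✓)  0111-0  1-1000(✓)  1-1100(✓)  1-1101(✓)  10-101  100-01  101-00(✓)  101-11  1010-0  10101-  1011-1  10110-(✓)  11-100  110-11  111-00(✓)  11110-(✓)
size-2^2 implicants → -11-00  0--110  00--10  1-1-00  1-110-
Unchecked terms (primes): -01010, -01101, -10111, -11-00, 0--110, 00--10, 01-000, 01011-, 0111-0, 1-1-00, 1-110-, 10-101, 100-01, 101-11, 1010-0, 10101-, 1011-1, 11-100, 110-11
Minterm coverage:
  m2 ⊆ 00--10 [E]
  m6 ⊆ 0--110,00--10
  m10 ⊆ -01010,00--10
  m13 ⊆ -01101 [E]
  m14 ⊆ 0--110,00--10
  m16 ⊆ 01-000 [E]
  m22 ⊆ 0--110,01011-
  m23 ⊆ -10111,01011-
  m28 ⊆ -11-00,0111-0
  m30 ⊆ 0--110,0111-0
  m33 ⊆ 100-01 [E]
  m37 ⊆ 10-101,100-01
  m42 ⊆ -01010,1010-0,10101-
  m43 ⊆ 101-11,10101-
  m44 ⊆ 1-1-00,1-110-
  m45 ⊆ -01101,1-110-,10-101,1011-1
  m51 ⊆ 110-11 [E]
  m52 ⊆ 11-100 [E]
  m55 ⊆ -10111,110-11
  m56 ⊆ -11-00,1-1-00
  m60 ⊆ -11-00,1-1-00,1-110-,11-100
  m61 ⊆ 1-110- [E]
E = {-01101, 00--10, 01-000, 1-110-, 100-01, 11-100, 110-11}

NO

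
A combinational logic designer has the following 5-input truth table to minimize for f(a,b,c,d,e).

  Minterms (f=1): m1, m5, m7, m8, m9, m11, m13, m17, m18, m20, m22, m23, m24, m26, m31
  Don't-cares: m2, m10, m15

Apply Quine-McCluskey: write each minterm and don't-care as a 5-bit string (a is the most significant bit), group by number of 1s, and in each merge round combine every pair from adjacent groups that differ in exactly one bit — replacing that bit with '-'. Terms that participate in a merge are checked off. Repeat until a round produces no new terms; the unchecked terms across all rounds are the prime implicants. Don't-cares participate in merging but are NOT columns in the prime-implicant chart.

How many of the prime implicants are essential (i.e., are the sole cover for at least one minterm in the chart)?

Round 0: 00001✓ 00010✓ 00101✓ 00111✓ 01000✓ 01001✓ 01010✓ 01011✓ 01101✓ 01111✓ 10001✓ 10010✓ 10100✓ 10110✓ 10111✓ 11000✓ 11010✓ 11111✓
Round 1: -0001 -0010✓ -0111✓ -1000✓ -1010✓ -1111✓ 0-001✓ 0-010✓ 0-101✓ 0-111✓ 00-01✓ 001-1✓ 01-01✓ 01-11✓ 010-0✓ 010-1✓ 0100-✓ 0101-✓ 011-1✓ 1-010✓ 1-111✓ 10-10 101-0 1011- 110-0✓
Round 2: --010 --111 -10-0 0--01 0-1-1 01--1 010--
PIs = {--010, --111, -0001, -10-0, 0--01, 0-1-1, 01--1, 010--, 10-10, 101-0, 1011-}
Coverage chart:
  m1: -0001,0--01
  m5: 0--01,0-1-1
  m7: --111,0-1-1
  m8: -10-0,010--
  m9: 0--01,01--1,010--
  m11: 01--1,010--
  m13: 0--01,0-1-1,01--1
  m17: -0001 ←essential
  m18: --010,10-10
  m20: 101-0 ←essential
  m22: 10-10,101-0,1011-
  m23: --111,1011-
  m24: -10-0 ←essential
  m26: --010,-10-0
  m31: --111 ←essential
Essential: --111, -0001, -10-0, 101-0

4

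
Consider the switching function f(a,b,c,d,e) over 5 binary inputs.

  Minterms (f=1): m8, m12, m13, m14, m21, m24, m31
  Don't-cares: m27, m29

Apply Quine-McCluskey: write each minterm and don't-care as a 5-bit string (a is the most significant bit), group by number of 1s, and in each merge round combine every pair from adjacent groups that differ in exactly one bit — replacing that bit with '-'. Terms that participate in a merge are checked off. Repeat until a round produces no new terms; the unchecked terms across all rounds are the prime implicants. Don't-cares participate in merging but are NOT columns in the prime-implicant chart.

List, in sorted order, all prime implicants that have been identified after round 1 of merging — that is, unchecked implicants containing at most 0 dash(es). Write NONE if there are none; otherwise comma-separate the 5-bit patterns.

NONE

[col 0] 01000*, 01100*, 01101*, 01110*, 10101*, 11000*, 11011*, 11101*, 11111*
[col 1] -1000, -1101, 01-00, 011-0, 0110-, 1-101, 11-11, 111-1
Prime implicants: -1000, -1101, 01-00, 011-0, 0110-, 1-101, 11-11, 111-1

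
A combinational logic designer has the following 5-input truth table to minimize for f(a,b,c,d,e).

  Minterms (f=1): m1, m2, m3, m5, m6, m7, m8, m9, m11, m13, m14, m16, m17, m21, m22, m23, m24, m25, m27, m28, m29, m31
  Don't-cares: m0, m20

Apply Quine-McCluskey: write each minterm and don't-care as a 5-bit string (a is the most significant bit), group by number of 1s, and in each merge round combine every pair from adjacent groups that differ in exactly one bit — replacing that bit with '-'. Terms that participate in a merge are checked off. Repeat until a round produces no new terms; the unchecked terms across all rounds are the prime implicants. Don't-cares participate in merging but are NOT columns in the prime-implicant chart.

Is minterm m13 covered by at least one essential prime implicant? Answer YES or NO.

size-2^0 implicants → 00000(✓)  00001(✓)  00010(✓)  00011(✓)  00101(✓)  00110(✓)  00111(✓)  01000(✓)  01001(✓)  01011(✓)  01101(✓)  01110(✓)  10000(✓)  10001(✓)  10100(✓)  10101(✓)  10110(✓)  10111(✓)  11000(✓)  11001(✓)  11011(✓)  11100(✓)  11101(✓)  11111(✓)
size-2^1 implicants → -0000(✓)  -0001(✓)  -0101(✓)  -0110(✓)  -0111(✓)  -1000(✓)  -1001(✓)  -1011(✓)  -1101(✓)  0-000(✓)  0-001(✓)  0-011(✓)  0-101(✓)  0-110  00-01(✓)  00-10(✓)  00-11(✓)  000-0(✓)  000-1(✓)  0000-(✓)  0001-(✓)  001-1(✓)  0011-(✓)  01-01(✓)  010-1(✓)  0100-(✓)  1-000(✓)  1-001(✓)  1-100(✓)  1-101(✓)  1-111(✓)  10-00(✓)  10-01(✓)  1000-(✓)  101-0(✓)  101-1(✓)  1010-(✓)  1011-(✓)  11-00(✓)  11-01(✓)  11-11(✓)  110-1(✓)  1100-(✓)  111-1(✓)  1110-(✓)
size-2^2 implicants → --000(✓)  --001(✓)  --101(✓)  -0-01(✓)  -000-(✓)  -01-1  -011-  -1-01(✓)  -10-1  -100-(✓)  0--01(✓)  0-0-1  0-00-(✓)  00--1  00-1-  000--  1--00(✓)  1--01(✓)  1-00-(✓)  1-1-1  1-10-(✓)  10-0-(✓)  101--  11--1  11-0-(✓)
size-2^3 implicants → ---01  --00-  1--0-
Unchecked terms (primes): ---01, --00-, -01-1, -011-, -10-1, 0-0-1, 0-110, 00--1, 00-1-, 000--, 1--0-, 1-1-1, 101--, 11--1
Minterm coverage:
  m1 ⊆ ---01,--00-,0-0-1,00--1,000--
  m2 ⊆ 00-1-,000--
  m3 ⊆ 0-0-1,00--1,00-1-,000--
  m5 ⊆ ---01,-01-1,00--1
  m6 ⊆ -011-,0-110,00-1-
  m7 ⊆ -01-1,-011-,00--1,00-1-
  m8 ⊆ --00- [E]
  m9 ⊆ ---01,--00-,-10-1,0-0-1
  m11 ⊆ -10-1,0-0-1
  m13 ⊆ ---01 [E]
  m14 ⊆ 0-110 [E]
  m16 ⊆ --00-,1--0-
  m17 ⊆ ---01,--00-,1--0-
  m21 ⊆ ---01,-01-1,1--0-,1-1-1,101--
  m22 ⊆ -011-,101--
  m23 ⊆ -01-1,-011-,1-1-1,101--
  m24 ⊆ --00-,1--0-
  m25 ⊆ ---01,--00-,-10-1,1--0-,11--1
  m27 ⊆ -10-1,11--1
  m28 ⊆ 1--0- [E]
  m29 ⊆ ---01,1--0-,1-1-1,11--1
  m31 ⊆ 1-1-1,11--1
E = {---01, --00-, 0-110, 1--0-}

YES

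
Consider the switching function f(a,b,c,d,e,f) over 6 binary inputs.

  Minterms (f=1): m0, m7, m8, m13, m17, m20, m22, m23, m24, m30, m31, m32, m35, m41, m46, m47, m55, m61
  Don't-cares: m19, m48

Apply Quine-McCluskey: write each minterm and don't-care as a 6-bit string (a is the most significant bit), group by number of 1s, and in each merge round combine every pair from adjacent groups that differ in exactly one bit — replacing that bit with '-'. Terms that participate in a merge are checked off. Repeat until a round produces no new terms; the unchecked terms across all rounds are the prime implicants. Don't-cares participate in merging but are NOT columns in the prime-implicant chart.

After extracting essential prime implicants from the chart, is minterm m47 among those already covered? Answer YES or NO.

[col 0] 000000*, 000111*, 001000*, 001101, 010001*, 010011*, 010100*, 010110*, 010111*, 011000*, 011110*, 011111*, 100000*, 100011, 101001, 101110*, 101111*, 110000*, 110111*, 111101
[col 1] -00000, -10111, 0-0111, 0-1000, 00-000, 01-110*, 01-111*, 010-11, 0100-1, 0101-0, 01011-*, 01111-*, 1-0000, 10111-
[col 2] 01-11-
Prime implicants: -00000, -10111, 0-0111, 0-1000, 00-000, 001101, 01-11-, 010-11, 0100-1, 0101-0, 1-0000, 100011, 101001, 10111-, 111101
PI chart (minterm → PIs covering it):
  0 | -00000,00-000
  7 | 0-0111  (sole → essential)
  8 | 0-1000,00-000
  13 | 001101  (sole → essential)
  17 | 0100-1  (sole → essential)
  20 | 0101-0  (sole → essential)
  22 | 01-11-,0101-0
  23 | -10111,0-0111,01-11-,010-11
  24 | 0-1000  (sole → essential)
  30 | 01-11-  (sole → essential)
  31 | 01-11-  (sole → essential)
  32 | -00000,1-0000
  35 | 100011  (sole → essential)
  41 | 101001  (sole → essential)
  46 | 10111-  (sole → essential)
  47 | 10111-  (sole → essential)
  55 | -10111  (sole → essential)
  61 | 111101  (sole → essential)
Essential prime implicants: -10111, 0-0111, 0-1000, 001101, 01-11-, 0100-1, 0101-0, 100011, 101001, 10111-, 111101

YES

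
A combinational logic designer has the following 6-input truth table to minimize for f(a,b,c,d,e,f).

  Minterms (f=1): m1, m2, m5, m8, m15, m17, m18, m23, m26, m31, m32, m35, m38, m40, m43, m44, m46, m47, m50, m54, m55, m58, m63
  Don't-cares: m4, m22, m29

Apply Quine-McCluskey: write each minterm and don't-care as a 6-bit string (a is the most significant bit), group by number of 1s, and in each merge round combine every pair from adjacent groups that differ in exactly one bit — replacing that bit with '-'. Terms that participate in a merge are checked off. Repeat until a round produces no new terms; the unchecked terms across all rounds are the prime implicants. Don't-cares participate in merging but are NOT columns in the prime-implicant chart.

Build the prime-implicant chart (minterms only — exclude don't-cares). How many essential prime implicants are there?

7

Round 0: 000001✓ 000010✓ 000100✓ 000101✓ 001000✓ 001111✓ 010001✓ 010010✓ 010110✓ 010111✓ 011010✓ 011101✓ 011111✓ 100000✓ 100011✓ 100110✓ 101000✓ 101011✓ 101100✓ 101110✓ 101111✓ 110010✓ 110110✓ 110111✓ 111010✓ 111111✓
Round 1: -01000 -01111✓ -10010✓ -10110✓ -10111✓ -11010✓ -11111✓ 0-0001 0-0010 0-1111✓ 000-01 00010- 01-010✓ 01-111✓ 010-10✓ 01011-✓ 0111-1 1-0110 1-1111✓ 10-000 10-011 10-110 101-00 101-11 1011-0 10111- 11-010✓ 11-111✓ 110-10✓ 11011-✓
Round 2: --1111 -1-010 -1-111 -10-10 -1011-
PIs = {--1111, -01000, -1-010, -1-111, -10-10, -1011-, 0-0001, 0-0010, 000-01, 00010-, 0111-1, 1-0110, 10-000, 10-011, 10-110, 101-00, 101-11, 1011-0, 10111-}
Coverage chart:
  m1: 0-0001,000-01
  m2: 0-0010 ←essential
  m5: 000-01,00010-
  m8: -01000 ←essential
  m15: --1111 ←essential
  m17: 0-0001 ←essential
  m18: -1-010,-10-10,0-0010
  m23: -1-111,-1011-
  m26: -1-010 ←essential
  m31: --1111,-1-111,0111-1
  m32: 10-000 ←essential
  m35: 10-011 ←essential
  m38: 1-0110,10-110
  m40: -01000,10-000,101-00
  m43: 10-011,101-11
  m44: 101-00,1011-0
  m46: 10-110,1011-0,10111-
  m47: --1111,101-11,10111-
  m50: -1-010,-10-10
  m54: -10-10,-1011-,1-0110
  m55: -1-111,-1011-
  m58: -1-010 ←essential
  m63: --1111,-1-111
Essential: --1111, -01000, -1-010, 0-0001, 0-0010, 10-000, 10-011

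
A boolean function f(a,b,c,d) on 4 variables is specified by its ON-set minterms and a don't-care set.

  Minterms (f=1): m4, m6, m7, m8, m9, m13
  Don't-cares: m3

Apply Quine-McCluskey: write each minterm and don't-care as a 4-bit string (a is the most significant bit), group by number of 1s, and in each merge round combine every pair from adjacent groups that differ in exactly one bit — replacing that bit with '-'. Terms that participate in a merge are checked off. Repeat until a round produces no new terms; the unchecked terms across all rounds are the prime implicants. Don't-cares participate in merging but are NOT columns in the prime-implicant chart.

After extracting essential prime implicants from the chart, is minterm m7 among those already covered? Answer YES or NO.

NO

[col 0] 0011*, 0100*, 0110*, 0111*, 1000*, 1001*, 1101*
[col 1] 0-11, 01-0, 011-, 1-01, 100-
Prime implicants: 0-11, 01-0, 011-, 1-01, 100-
PI chart (minterm → PIs covering it):
  4 | 01-0  (sole → essential)
  6 | 01-0,011-
  7 | 0-11,011-
  8 | 100-  (sole → essential)
  9 | 1-01,100-
  13 | 1-01  (sole → essential)
Essential prime implicants: 01-0, 1-01, 100-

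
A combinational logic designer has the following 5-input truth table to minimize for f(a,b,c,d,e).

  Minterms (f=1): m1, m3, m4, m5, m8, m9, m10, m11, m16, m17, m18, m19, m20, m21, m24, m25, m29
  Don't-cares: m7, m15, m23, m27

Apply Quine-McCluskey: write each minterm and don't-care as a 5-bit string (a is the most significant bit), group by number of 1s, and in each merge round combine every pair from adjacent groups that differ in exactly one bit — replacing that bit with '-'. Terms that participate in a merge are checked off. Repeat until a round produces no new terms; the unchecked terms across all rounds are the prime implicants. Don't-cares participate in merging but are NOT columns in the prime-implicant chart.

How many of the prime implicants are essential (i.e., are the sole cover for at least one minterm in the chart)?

Round 0: 00001✓ 00011✓ 00100✓ 00101✓ 00111✓ 01000✓ 01001✓ 01010✓ 01011✓ 01111✓ 10000✓ 10001✓ 10010✓ 10011✓ 10100✓ 10101✓ 10111✓ 11000✓ 11001✓ 11011✓ 11101✓
Round 1: -0001✓ -0011✓ -0100✓ -0101✓ -0111✓ -1000✓ -1001✓ -1011✓ 0-001✓ 0-011✓ 0-111✓ 00-01✓ 00-11✓ 000-1✓ 001-1✓ 0010-✓ 01-11✓ 010-0✓ 010-1✓ 0100-✓ 0101-✓ 1-000✓ 1-001✓ 1-011✓ 1-101✓ 10-00✓ 10-01✓ 10-11✓ 100-0✓ 100-1✓ 1000-✓ 1001-✓ 101-1✓ 1010-✓ 11-01✓ 110-1✓ 1100-✓
Round 2: --001✓ --011✓ -0-01✓ -0-11✓ -00-1✓ -01-1✓ -010- -10-1✓ -100- 0--11 0-0-1✓ 00--1✓ 010-- 1--01 1-0-1✓ 1-00- 10--1✓ 10-0- 100--
Round 3: --0-1 -0--1
PIs = {--0-1, -0--1, -010-, -100-, 0--11, 010--, 1--01, 1-00-, 10-0-, 100--}
Coverage chart:
  m1: --0-1,-0--1
  m3: --0-1,-0--1,0--11
  m4: -010- ←essential
  m5: -0--1,-010-
  m8: -100-,010--
  m9: --0-1,-100-,010--
  m10: 010-- ←essential
  m11: --0-1,0--11,010--
  m16: 1-00-,10-0-,100--
  m17: --0-1,-0--1,1--01,1-00-,10-0-,100--
  m18: 100-- ←essential
  m19: --0-1,-0--1,100--
  m20: -010-,10-0-
  m21: -0--1,-010-,1--01,10-0-
  m24: -100-,1-00-
  m25: --0-1,-100-,1--01,1-00-
  m29: 1--01 ←essential
Essential: -010-, 010--, 1--01, 100--

4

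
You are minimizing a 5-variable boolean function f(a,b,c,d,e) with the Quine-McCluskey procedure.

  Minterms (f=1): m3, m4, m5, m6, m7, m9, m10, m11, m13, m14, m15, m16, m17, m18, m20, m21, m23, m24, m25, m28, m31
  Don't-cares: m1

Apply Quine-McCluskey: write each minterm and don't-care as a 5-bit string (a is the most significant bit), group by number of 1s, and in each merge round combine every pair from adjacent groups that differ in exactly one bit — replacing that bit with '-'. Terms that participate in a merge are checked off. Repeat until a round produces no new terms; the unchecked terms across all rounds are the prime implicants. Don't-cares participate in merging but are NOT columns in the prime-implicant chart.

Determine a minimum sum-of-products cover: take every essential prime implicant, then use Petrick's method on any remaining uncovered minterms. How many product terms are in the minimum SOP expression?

size-2^0 implicants → 00001(✓)  00011(✓)  00100(✓)  00101(✓)  00110(✓)  00111(✓)  01001(✓)  01010(✓)  01011(✓)  01101(✓)  01110(✓)  01111(✓)  10000(✓)  10001(✓)  10010(✓)  10100(✓)  10101(✓)  10111(✓)  11000(✓)  11001(✓)  11100(✓)  11111(✓)
size-2^1 implicants → -0001(✓)  -0100(✓)  -0101(✓)  -0111(✓)  -1001(✓)  -1111(✓)  0-001(✓)  0-011(✓)  0-101(✓)  0-110(✓)  0-111(✓)  00-01(✓)  00-11(✓)  000-1(✓)  001-0(✓)  001-1(✓)  0010-(✓)  0011-(✓)  01-01(✓)  01-10(✓)  01-11(✓)  010-1(✓)  0101-(✓)  011-1(✓)  0111-(✓)  1-000(✓)  1-001(✓)  1-100(✓)  1-111(✓)  10-00(✓)  10-01(✓)  100-0  1000-(✓)  101-1(✓)  1010-(✓)  11-00(✓)  1100-(✓)
size-2^2 implicants → --001  --111  -0-01  -01-1  -010-  0--01(✓)  0--11(✓)  0-0-1(✓)  0-1-1(✓)  0-11-  00--1(✓)  001--  01--1(✓)  01-1-  1--00  1-00-  10-0-
size-2^3 implicants → 0---1
Unchecked terms (primes): --001, --111, -0-01, -01-1, -010-, 0---1, 0-11-, 001--, 01-1-, 1--00, 1-00-, 10-0-, 100-0
Minterm coverage:
  m3 ⊆ 0---1 [E]
  m4 ⊆ -010-,001--
  m5 ⊆ -0-01,-01-1,-010-,0---1,001--
  m6 ⊆ 0-11-,001--
  m7 ⊆ --111,-01-1,0---1,0-11-,001--
  m9 ⊆ --001,0---1
  m10 ⊆ 01-1- [E]
  m11 ⊆ 0---1,01-1-
  m13 ⊆ 0---1 [E]
  m14 ⊆ 0-11-,01-1-
  m15 ⊆ --111,0---1,0-11-,01-1-
  m16 ⊆ 1--00,1-00-,10-0-,100-0
  m17 ⊆ --001,-0-01,1-00-,10-0-
  m18 ⊆ 100-0 [E]
  m20 ⊆ -010-,1--00,10-0-
  m21 ⊆ -0-01,-01-1,-010-,10-0-
  m23 ⊆ --111,-01-1
  m24 ⊆ 1--00,1-00-
  m25 ⊆ --001,1-00-
  m28 ⊆ 1--00 [E]
  m31 ⊆ --111 [E]
E = {--111, 0---1, 01-1-, 1--00, 100-0}
Petrick residual → --001, -0-01, 001--
Cover = c'd'e + cde + b'd'e + a'e + a'b'c + a'bd + ad'e' + ab'c'e'  |cover|=8

8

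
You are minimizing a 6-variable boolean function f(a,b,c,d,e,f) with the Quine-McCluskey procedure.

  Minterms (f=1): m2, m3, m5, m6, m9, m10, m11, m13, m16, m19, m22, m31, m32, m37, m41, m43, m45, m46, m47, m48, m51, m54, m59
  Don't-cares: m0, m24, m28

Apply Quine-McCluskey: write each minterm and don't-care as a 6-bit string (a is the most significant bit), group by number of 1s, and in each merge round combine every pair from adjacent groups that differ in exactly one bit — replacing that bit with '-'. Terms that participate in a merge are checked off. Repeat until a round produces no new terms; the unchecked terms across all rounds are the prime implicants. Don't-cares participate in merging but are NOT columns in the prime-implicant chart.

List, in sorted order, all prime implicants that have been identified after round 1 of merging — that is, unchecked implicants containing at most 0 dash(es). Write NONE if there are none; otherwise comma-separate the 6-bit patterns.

size-2^0 implicants → 000000(✓)  000010(✓)  000011(✓)  000101(✓)  000110(✓)  001001(✓)  001010(✓)  001011(✓)  001101(✓)  010000(✓)  010011(✓)  010110(✓)  011000(✓)  011100(✓)  011111  100000(✓)  100101(✓)  101001(✓)  101011(✓)  101101(✓)  101110(✓)  101111(✓)  110000(✓)  110011(✓)  110110(✓)  111011(✓)
size-2^1 implicants → -00000(✓)  -00101(✓)  -01001(✓)  -01011(✓)  -01101(✓)  -10000(✓)  -10011  -10110  0-0000(✓)  0-0011  0-0110  00-010(✓)  00-011(✓)  00-101(✓)  000-10  0000-0  00001-(✓)  001-01(✓)  0010-1(✓)  00101-(✓)  01-000  011-00  1-0000(✓)  1-1011  10-101(✓)  101-01(✓)  101-11(✓)  1010-1(✓)  1011-1(✓)  10111-  11-011
size-2^2 implicants → --0000  -0-101  -01-01  -010-1  00-01-  101--1
Unchecked terms (primes): --0000, -0-101, -01-01, -010-1, -10011, -10110, 0-0011, 0-0110, 00-01-, 000-10, 0000-0, 01-000, 011-00, 011111, 1-1011, 101--1, 10111-, 11-011

011111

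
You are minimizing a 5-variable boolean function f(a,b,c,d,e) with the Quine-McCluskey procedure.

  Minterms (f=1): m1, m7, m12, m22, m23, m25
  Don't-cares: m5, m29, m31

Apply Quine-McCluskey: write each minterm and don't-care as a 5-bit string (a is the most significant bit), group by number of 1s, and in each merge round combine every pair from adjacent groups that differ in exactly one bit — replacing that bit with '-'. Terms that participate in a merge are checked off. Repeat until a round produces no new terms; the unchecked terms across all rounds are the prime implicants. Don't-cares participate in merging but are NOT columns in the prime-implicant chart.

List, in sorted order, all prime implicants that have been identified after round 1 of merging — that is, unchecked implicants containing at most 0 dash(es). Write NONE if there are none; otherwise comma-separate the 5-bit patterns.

Round 0: 00001✓ 00101✓ 00111✓ 01100 10110✓ 10111✓ 11001✓ 11101✓ 11111✓
Round 1: -0111 00-01 001-1 1-111 1011- 11-01 111-1
PIs = {-0111, 00-01, 001-1, 01100, 1-111, 1011-, 11-01, 111-1}

01100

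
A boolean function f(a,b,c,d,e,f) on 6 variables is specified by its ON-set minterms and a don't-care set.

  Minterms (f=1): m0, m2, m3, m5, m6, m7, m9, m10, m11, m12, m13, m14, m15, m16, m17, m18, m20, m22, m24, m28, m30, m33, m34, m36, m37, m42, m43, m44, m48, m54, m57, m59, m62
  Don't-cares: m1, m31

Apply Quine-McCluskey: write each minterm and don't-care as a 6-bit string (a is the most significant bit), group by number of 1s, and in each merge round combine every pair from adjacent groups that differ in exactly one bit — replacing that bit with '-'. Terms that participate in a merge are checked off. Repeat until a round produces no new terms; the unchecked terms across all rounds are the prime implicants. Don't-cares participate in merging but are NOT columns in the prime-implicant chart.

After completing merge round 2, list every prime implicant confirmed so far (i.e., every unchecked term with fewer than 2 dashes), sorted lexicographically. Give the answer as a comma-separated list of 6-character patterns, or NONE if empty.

[col 0] 000000*, 000001*, 000010*, 000011*, 000101*, 000110*, 000111*, 001001*, 001010*, 001011*, 001100*, 001101*, 001110*, 001111*, 010000*, 010001*, 010010*, 010100*, 010110*, 011000*, 011100*, 011110*, 011111*, 100001*, 100010*, 100100*, 100101*, 101010*, 101011*, 101100*, 110000*, 110110*, 111001*, 111011*, 111110*
[col 1] -00001*, -00010*, -00101*, -01010*, -01011*, -01100, -10000, -10110*, -11110*, 0-0000*, 0-0001*, 0-0010*, 0-0110*, 0-1100*, 0-1110*, 0-1111*, 00-001*, 00-010*, 00-011*, 00-101*, 00-110*, 00-111*, 000-01*, 000-10*, 000-11*, 0000-0*, 0000-1*, 00000-*, 00001-*, 0001-1*, 00011-*, 001-01*, 001-10*, 001-11*, 0010-1*, 00101-*, 0011-0*, 0011-1*, 00110-*, 00111-*, 01-000*, 01-100*, 01-110*, 010-00*, 010-10*, 0100-0*, 01000-*, 0101-0*, 011-00*, 0111-0*, 01111-*, 1-1011, 10-010*, 10-100, 100-01*, 10010-, 10101-*, 11-110*, 1110-1
[col 2] -0-010, -00-01, -0101-, -1-110, 0--110, 0-0-10, 0-00-0, 0-000-, 0-11-0, 0-111-, 00--01*, 00--10*, 00--11*, 00-0-1*, 00-01-*, 00-1-1*, 00-11-*, 000--1*, 000-1-*, 0000--, 001--1*, 001-1-*, 0011--, 01--00, 01-1-0, 010--0
[col 3] 00---1, 00--1-
Prime implicants: -0-010, -00-01, -0101-, -01100, -1-110, -10000, 0--110, 0-0-10, 0-00-0, 0-000-, 0-11-0, 0-111-, 00---1, 00--1-, 0000--, 0011--, 01--00, 01-1-0, 010--0, 1-1011, 10-100, 10010-, 1110-1

-01100, -10000, 1-1011, 10-100, 10010-, 1110-1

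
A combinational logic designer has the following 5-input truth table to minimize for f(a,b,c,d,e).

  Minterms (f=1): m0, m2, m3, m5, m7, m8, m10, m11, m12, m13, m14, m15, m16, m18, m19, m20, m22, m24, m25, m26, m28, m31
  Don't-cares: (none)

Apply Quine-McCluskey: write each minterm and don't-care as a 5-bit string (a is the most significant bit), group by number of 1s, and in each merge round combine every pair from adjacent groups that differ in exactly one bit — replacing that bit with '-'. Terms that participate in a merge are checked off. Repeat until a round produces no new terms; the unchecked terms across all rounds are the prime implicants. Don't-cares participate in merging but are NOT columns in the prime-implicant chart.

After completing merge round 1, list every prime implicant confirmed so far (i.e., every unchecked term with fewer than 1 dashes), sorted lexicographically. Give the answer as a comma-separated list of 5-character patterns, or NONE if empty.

Round 0: 00000✓ 00010✓ 00011✓ 00101✓ 00111✓ 01000✓ 01010✓ 01011✓ 01100✓ 01101✓ 01110✓ 01111✓ 10000✓ 10010✓ 10011✓ 10100✓ 10110✓ 11000✓ 11001✓ 11010✓ 11100✓ 11111✓
Round 1: -0000✓ -0010✓ -0011✓ -1000✓ -1010✓ -1100✓ -1111 0-000✓ 0-010✓ 0-011✓ 0-101✓ 0-111✓ 00-11✓ 000-0✓ 0001-✓ 001-1✓ 01-00✓ 01-10✓ 01-11✓ 010-0✓ 0101-✓ 011-0✓ 011-1✓ 0110-✓ 0111-✓ 1-000✓ 1-010✓ 1-100✓ 10-00✓ 10-10✓ 100-0✓ 1001-✓ 101-0✓ 11-00✓ 110-0✓ 1100-
Round 2: --000✓ --010✓ -00-0✓ -001- -1-00 -10-0✓ 0--11 0-0-0✓ 0-01- 0-1-1 01--0 01-1- 011-- 1--00 1-0-0✓ 10--0
Round 3: --0-0
PIs = {--0-0, -001-, -1-00, -1111, 0--11, 0-01-, 0-1-1, 01--0, 01-1-, 011--, 1--00, 10--0, 1100-}

NONE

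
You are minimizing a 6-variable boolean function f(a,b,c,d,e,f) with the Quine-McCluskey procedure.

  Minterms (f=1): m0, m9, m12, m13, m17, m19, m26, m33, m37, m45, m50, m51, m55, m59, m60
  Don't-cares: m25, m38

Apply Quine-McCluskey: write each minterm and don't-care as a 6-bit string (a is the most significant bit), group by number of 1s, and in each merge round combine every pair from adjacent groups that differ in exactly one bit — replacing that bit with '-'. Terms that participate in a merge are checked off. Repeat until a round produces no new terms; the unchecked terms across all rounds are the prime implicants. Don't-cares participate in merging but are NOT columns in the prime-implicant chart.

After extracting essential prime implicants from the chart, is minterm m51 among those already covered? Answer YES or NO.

YES

[col 0] 000000, 001001*, 001100*, 001101*, 010001*, 010011*, 011001*, 011010, 100001*, 100101*, 100110, 101101*, 110010*, 110011*, 110111*, 111011*, 111100
[col 1] -01101, -10011, 0-1001, 001-01, 00110-, 01-001, 0100-1, 10-101, 100-01, 11-011, 110-11, 11001-
Prime implicants: -01101, -10011, 0-1001, 000000, 001-01, 00110-, 01-001, 0100-1, 011010, 10-101, 100-01, 100110, 11-011, 110-11, 11001-, 111100
PI chart (minterm → PIs covering it):
  0 | 000000  (sole → essential)
  9 | 0-1001,001-01
  12 | 00110-  (sole → essential)
  13 | -01101,001-01,00110-
  17 | 01-001,0100-1
  19 | -10011,0100-1
  26 | 011010  (sole → essential)
  33 | 100-01  (sole → essential)
  37 | 10-101,100-01
  45 | -01101,10-101
  50 | 11001-  (sole → essential)
  51 | -10011,11-011,110-11,11001-
  55 | 110-11  (sole → essential)
  59 | 11-011  (sole → essential)
  60 | 111100  (sole → essential)
Essential prime implicants: 000000, 00110-, 011010, 100-01, 11-011, 110-11, 11001-, 111100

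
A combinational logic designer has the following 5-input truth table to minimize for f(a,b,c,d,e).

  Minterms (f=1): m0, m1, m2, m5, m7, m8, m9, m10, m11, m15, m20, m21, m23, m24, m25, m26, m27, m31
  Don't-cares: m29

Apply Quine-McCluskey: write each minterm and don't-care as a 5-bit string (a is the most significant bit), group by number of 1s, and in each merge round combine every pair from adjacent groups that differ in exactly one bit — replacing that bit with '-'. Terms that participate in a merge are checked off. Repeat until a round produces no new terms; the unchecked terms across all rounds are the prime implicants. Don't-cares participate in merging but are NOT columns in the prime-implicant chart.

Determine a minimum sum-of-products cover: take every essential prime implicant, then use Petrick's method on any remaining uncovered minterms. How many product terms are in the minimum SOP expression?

size-2^0 implicants → 00000(✓)  00001(✓)  00010(✓)  00101(✓)  00111(✓)  01000(✓)  01001(✓)  01010(✓)  01011(✓)  01111(✓)  10100(✓)  10101(✓)  10111(✓)  11000(✓)  11001(✓)  11010(✓)  11011(✓)  11101(✓)  11111(✓)
size-2^1 implicants → -0101(✓)  -0111(✓)  -1000(✓)  -1001(✓)  -1010(✓)  -1011(✓)  -1111(✓)  0-000(✓)  0-001(✓)  0-010(✓)  0-111(✓)  00-01  000-0(✓)  0000-(✓)  001-1(✓)  01-11(✓)  010-0(✓)  010-1(✓)  0100-(✓)  0101-(✓)  1-101(✓)  1-111(✓)  101-1(✓)  1010-  11-01(✓)  11-11(✓)  110-0(✓)  110-1(✓)  1100-(✓)  1101-(✓)  111-1(✓)
size-2^2 implicants → --111  -01-1  -1-11  -10-0(✓)  -10-1(✓)  -100-(✓)  -101-(✓)  0-0-0  0-00-  010--(✓)  1-1-1  11--1  110--(✓)
size-2^3 implicants → -10--
Unchecked terms (primes): --111, -01-1, -1-11, -10--, 0-0-0, 0-00-, 00-01, 1-1-1, 1010-, 11--1
Minterm coverage:
  m0 ⊆ 0-0-0,0-00-
  m1 ⊆ 0-00-,00-01
  m2 ⊆ 0-0-0 [E]
  m5 ⊆ -01-1,00-01
  m7 ⊆ --111,-01-1
  m8 ⊆ -10--,0-0-0,0-00-
  m9 ⊆ -10--,0-00-
  m10 ⊆ -10--,0-0-0
  m11 ⊆ -1-11,-10--
  m15 ⊆ --111,-1-11
  m20 ⊆ 1010- [E]
  m21 ⊆ -01-1,1-1-1,1010-
  m23 ⊆ --111,-01-1,1-1-1
  m24 ⊆ -10-- [E]
  m25 ⊆ -10--,11--1
  m26 ⊆ -10-- [E]
  m27 ⊆ -1-11,-10--,11--1
  m31 ⊆ --111,-1-11,1-1-1,11--1
E = {-10--, 0-0-0, 1010-}
Petrick residual → --111, 00-01
Cover = cde + bc' + a'c'e' + a'b'd'e + ab'cd'  |cover|=5

5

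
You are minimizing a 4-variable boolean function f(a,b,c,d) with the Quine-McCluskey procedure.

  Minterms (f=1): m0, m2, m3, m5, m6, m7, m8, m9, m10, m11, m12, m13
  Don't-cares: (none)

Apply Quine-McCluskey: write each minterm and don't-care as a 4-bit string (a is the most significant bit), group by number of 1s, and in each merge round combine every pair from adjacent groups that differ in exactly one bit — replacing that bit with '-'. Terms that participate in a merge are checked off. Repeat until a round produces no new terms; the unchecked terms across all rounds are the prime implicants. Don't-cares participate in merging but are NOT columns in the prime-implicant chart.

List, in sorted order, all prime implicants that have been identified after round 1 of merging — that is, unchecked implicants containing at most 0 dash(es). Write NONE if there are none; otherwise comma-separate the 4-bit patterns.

Round 0: 0000✓ 0010✓ 0011✓ 0101✓ 0110✓ 0111✓ 1000✓ 1001✓ 1010✓ 1011✓ 1100✓ 1101✓
Round 1: -000✓ -010✓ -011✓ -101 0-10✓ 0-11✓ 00-0✓ 001-✓ 01-1 011-✓ 1-00✓ 1-01✓ 10-0✓ 10-1✓ 100-✓ 101-✓ 110-✓
Round 2: -0-0 -01- 0-1- 1-0- 10--
PIs = {-0-0, -01-, -101, 0-1-, 01-1, 1-0-, 10--}

NONE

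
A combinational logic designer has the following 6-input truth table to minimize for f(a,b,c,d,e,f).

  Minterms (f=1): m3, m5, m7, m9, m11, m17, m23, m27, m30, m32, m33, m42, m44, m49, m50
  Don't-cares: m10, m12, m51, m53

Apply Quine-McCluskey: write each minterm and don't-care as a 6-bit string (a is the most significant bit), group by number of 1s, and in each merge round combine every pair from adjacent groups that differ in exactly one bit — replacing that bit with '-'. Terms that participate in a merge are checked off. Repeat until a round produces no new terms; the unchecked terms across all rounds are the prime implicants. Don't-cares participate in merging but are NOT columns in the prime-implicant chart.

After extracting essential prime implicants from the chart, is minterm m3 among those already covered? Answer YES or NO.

NO

size-2^0 implicants → 000011(✓)  000101(✓)  000111(✓)  001001(✓)  001010(✓)  001011(✓)  001100(✓)  010001(✓)  010111(✓)  011011(✓)  011110  100000(✓)  100001(✓)  101010(✓)  101100(✓)  110001(✓)  110010(✓)  110011(✓)  110101(✓)
size-2^1 implicants → -01010  -01100  -10001  0-0111  0-1011  00-011  000-11  0001-1  0010-1  00101-  1-0001  10000-  110-01  1100-1  11001-
Unchecked terms (primes): -01010, -01100, -10001, 0-0111, 0-1011, 00-011, 000-11, 0001-1, 0010-1, 00101-, 011110, 1-0001, 10000-, 110-01, 1100-1, 11001-
Minterm coverage:
  m3 ⊆ 00-011,000-11
  m5 ⊆ 0001-1 [E]
  m7 ⊆ 0-0111,000-11,0001-1
  m9 ⊆ 0010-1 [E]
  m11 ⊆ 0-1011,00-011,0010-1,00101-
  m17 ⊆ -10001 [E]
  m23 ⊆ 0-0111 [E]
  m27 ⊆ 0-1011 [E]
  m30 ⊆ 011110 [E]
  m32 ⊆ 10000- [E]
  m33 ⊆ 1-0001,10000-
  m42 ⊆ -01010 [E]
  m44 ⊆ -01100 [E]
  m49 ⊆ -10001,1-0001,110-01,1100-1
  m50 ⊆ 11001- [E]
E = {-01010, -01100, -10001, 0-0111, 0-1011, 0001-1, 0010-1, 011110, 10000-, 11001-}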